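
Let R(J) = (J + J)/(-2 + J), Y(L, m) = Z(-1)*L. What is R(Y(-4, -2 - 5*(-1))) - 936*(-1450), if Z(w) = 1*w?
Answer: 1357204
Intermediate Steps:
Z(w) = w
Y(L, m) = -L
R(J) = 2*J/(-2 + J) (R(J) = (2*J)/(-2 + J) = 2*J/(-2 + J))
R(Y(-4, -2 - 5*(-1))) - 936*(-1450) = 2*(-1*(-4))/(-2 - 1*(-4)) - 936*(-1450) = 2*4/(-2 + 4) + 1357200 = 2*4/2 + 1357200 = 2*4*(½) + 1357200 = 4 + 1357200 = 1357204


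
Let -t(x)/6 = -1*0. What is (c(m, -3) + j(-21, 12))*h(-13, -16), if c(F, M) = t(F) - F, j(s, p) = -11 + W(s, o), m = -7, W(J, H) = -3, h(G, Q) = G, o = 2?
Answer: 91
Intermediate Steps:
t(x) = 0 (t(x) = -(-6)*0 = -6*0 = 0)
j(s, p) = -14 (j(s, p) = -11 - 3 = -14)
c(F, M) = -F (c(F, M) = 0 - F = -F)
(c(m, -3) + j(-21, 12))*h(-13, -16) = (-1*(-7) - 14)*(-13) = (7 - 14)*(-13) = -7*(-13) = 91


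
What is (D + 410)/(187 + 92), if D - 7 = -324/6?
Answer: 121/93 ≈ 1.3011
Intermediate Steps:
D = -47 (D = 7 - 324/6 = 7 - 324*⅙ = 7 - 54 = -47)
(D + 410)/(187 + 92) = (-47 + 410)/(187 + 92) = 363/279 = 363*(1/279) = 121/93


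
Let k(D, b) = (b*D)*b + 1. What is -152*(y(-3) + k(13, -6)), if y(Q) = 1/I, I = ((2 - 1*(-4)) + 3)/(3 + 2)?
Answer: -642352/9 ≈ -71373.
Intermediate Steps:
I = 9/5 (I = ((2 + 4) + 3)/5 = (6 + 3)*(⅕) = 9*(⅕) = 9/5 ≈ 1.8000)
y(Q) = 5/9 (y(Q) = 1/(9/5) = 5/9)
k(D, b) = 1 + D*b² (k(D, b) = (D*b)*b + 1 = D*b² + 1 = 1 + D*b²)
-152*(y(-3) + k(13, -6)) = -152*(5/9 + (1 + 13*(-6)²)) = -152*(5/9 + (1 + 13*36)) = -152*(5/9 + (1 + 468)) = -152*(5/9 + 469) = -152*4226/9 = -642352/9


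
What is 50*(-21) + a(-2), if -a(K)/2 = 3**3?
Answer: -1104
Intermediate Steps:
a(K) = -54 (a(K) = -2*3**3 = -2*27 = -54)
50*(-21) + a(-2) = 50*(-21) - 54 = -1050 - 54 = -1104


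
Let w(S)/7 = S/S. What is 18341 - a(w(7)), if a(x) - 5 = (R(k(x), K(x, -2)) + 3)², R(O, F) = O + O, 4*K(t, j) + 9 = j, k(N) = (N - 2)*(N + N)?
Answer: -2113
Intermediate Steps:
k(N) = 2*N*(-2 + N) (k(N) = (-2 + N)*(2*N) = 2*N*(-2 + N))
K(t, j) = -9/4 + j/4
R(O, F) = 2*O
w(S) = 7 (w(S) = 7*(S/S) = 7*1 = 7)
a(x) = 5 + (3 + 4*x*(-2 + x))² (a(x) = 5 + (2*(2*x*(-2 + x)) + 3)² = 5 + (4*x*(-2 + x) + 3)² = 5 + (3 + 4*x*(-2 + x))²)
18341 - a(w(7)) = 18341 - (5 + (3 + 4*7*(-2 + 7))²) = 18341 - (5 + (3 + 4*7*5)²) = 18341 - (5 + (3 + 140)²) = 18341 - (5 + 143²) = 18341 - (5 + 20449) = 18341 - 1*20454 = 18341 - 20454 = -2113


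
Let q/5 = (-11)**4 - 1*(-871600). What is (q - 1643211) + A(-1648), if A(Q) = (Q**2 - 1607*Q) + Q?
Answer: 8150586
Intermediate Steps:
q = 4431205 (q = 5*((-11)**4 - 1*(-871600)) = 5*(14641 + 871600) = 5*886241 = 4431205)
A(Q) = Q**2 - 1606*Q
(q - 1643211) + A(-1648) = (4431205 - 1643211) - 1648*(-1606 - 1648) = 2787994 - 1648*(-3254) = 2787994 + 5362592 = 8150586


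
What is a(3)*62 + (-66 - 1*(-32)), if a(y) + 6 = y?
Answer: -220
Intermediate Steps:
a(y) = -6 + y
a(3)*62 + (-66 - 1*(-32)) = (-6 + 3)*62 + (-66 - 1*(-32)) = -3*62 + (-66 + 32) = -186 - 34 = -220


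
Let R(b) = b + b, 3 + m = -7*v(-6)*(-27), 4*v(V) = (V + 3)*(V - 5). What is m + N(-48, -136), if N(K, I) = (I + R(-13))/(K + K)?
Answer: 24927/16 ≈ 1557.9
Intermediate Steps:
v(V) = (-5 + V)*(3 + V)/4 (v(V) = ((V + 3)*(V - 5))/4 = ((3 + V)*(-5 + V))/4 = ((-5 + V)*(3 + V))/4 = (-5 + V)*(3 + V)/4)
m = 6225/4 (m = -3 - 7*(-15/4 - ½*(-6) + (¼)*(-6)²)*(-27) = -3 - 7*(-15/4 + 3 + (¼)*36)*(-27) = -3 - 7*(-15/4 + 3 + 9)*(-27) = -3 - 7*33/4*(-27) = -3 - 231/4*(-27) = -3 + 6237/4 = 6225/4 ≈ 1556.3)
R(b) = 2*b
N(K, I) = (-26 + I)/(2*K) (N(K, I) = (I + 2*(-13))/(K + K) = (I - 26)/((2*K)) = (-26 + I)*(1/(2*K)) = (-26 + I)/(2*K))
m + N(-48, -136) = 6225/4 + (½)*(-26 - 136)/(-48) = 6225/4 + (½)*(-1/48)*(-162) = 6225/4 + 27/16 = 24927/16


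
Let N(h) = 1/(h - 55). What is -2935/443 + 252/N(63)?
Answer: 890153/443 ≈ 2009.4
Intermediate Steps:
N(h) = 1/(-55 + h)
-2935/443 + 252/N(63) = -2935/443 + 252/(1/(-55 + 63)) = -2935*1/443 + 252/(1/8) = -2935/443 + 252/(1/8) = -2935/443 + 252*8 = -2935/443 + 2016 = 890153/443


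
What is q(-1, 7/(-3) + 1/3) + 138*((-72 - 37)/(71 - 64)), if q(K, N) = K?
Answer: -15049/7 ≈ -2149.9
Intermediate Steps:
q(-1, 7/(-3) + 1/3) + 138*((-72 - 37)/(71 - 64)) = -1 + 138*((-72 - 37)/(71 - 64)) = -1 + 138*(-109/7) = -1 - 15042/7 = -15049/7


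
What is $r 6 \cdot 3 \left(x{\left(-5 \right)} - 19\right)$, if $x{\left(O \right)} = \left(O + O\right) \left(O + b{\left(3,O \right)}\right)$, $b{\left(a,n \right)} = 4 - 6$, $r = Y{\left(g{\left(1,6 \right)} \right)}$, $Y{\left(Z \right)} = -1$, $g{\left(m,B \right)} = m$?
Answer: $-918$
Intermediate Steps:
$r = -1$
$b{\left(a,n \right)} = -2$ ($b{\left(a,n \right)} = 4 - 6 = -2$)
$x{\left(O \right)} = 2 O \left(-2 + O\right)$ ($x{\left(O \right)} = \left(O + O\right) \left(O - 2\right) = 2 O \left(-2 + O\right)$)
$r 6 \cdot 3 \left(x{\left(-5 \right)} - 19\right) = \left(-1\right) 6 \cdot 3 \left(2 \left(-5\right) \left(-2 - 5\right) - 19\right) = \left(-6\right) 3 \left(2 \left(-5\right) \left(-7\right) - 19\right) = - 18 \left(70 - 19\right) = \left(-18\right) 51 = -918$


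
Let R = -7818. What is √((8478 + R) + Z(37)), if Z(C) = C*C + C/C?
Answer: √2030 ≈ 45.056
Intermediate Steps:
Z(C) = 1 + C² (Z(C) = C² + 1 = 1 + C²)
√((8478 + R) + Z(37)) = √((8478 - 7818) + (1 + 37²)) = √(660 + (1 + 1369)) = √(660 + 1370) = √2030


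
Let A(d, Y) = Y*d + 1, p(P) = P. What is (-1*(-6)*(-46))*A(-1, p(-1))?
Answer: -552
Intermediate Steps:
A(d, Y) = 1 + Y*d
(-1*(-6)*(-46))*A(-1, p(-1)) = (-1*(-6)*(-46))*(1 - 1*(-1)) = (6*(-46))*(1 + 1) = -276*2 = -552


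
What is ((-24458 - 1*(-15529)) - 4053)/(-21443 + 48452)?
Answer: -12982/27009 ≈ -0.48065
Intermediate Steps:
((-24458 - 1*(-15529)) - 4053)/(-21443 + 48452) = ((-24458 + 15529) - 4053)/27009 = (-8929 - 4053)*(1/27009) = -12982*1/27009 = -12982/27009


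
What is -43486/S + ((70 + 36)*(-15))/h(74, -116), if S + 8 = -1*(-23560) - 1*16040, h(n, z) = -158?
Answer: 1268323/296724 ≈ 4.2744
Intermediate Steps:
S = 7512 (S = -8 + (-1*(-23560) - 1*16040) = -8 + (23560 - 16040) = -8 + 7520 = 7512)
-43486/S + ((70 + 36)*(-15))/h(74, -116) = -43486/7512 + ((70 + 36)*(-15))/(-158) = -43486*1/7512 + (106*(-15))*(-1/158) = -21743/3756 - 1590*(-1/158) = -21743/3756 + 795/79 = 1268323/296724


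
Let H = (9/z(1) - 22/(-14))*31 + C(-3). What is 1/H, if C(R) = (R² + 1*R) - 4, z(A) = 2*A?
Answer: 14/2663 ≈ 0.0052572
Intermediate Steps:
C(R) = -4 + R + R² (C(R) = (R² + R) - 4 = (R + R²) - 4 = -4 + R + R²)
H = 2663/14 (H = (9/((2*1)) - 22/(-14))*31 + (-4 - 3 + (-3)²) = (9/2 - 22*(-1/14))*31 + (-4 - 3 + 9) = (9*(½) + 11/7)*31 + 2 = (9/2 + 11/7)*31 + 2 = (85/14)*31 + 2 = 2635/14 + 2 = 2663/14 ≈ 190.21)
1/H = 1/(2663/14) = 14/2663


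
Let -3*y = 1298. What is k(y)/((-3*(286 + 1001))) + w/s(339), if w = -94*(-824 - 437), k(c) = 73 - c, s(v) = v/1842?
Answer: 843009132287/1308879 ≈ 6.4407e+5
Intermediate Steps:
y = -1298/3 (y = -1/3*1298 = -1298/3 ≈ -432.67)
s(v) = v/1842 (s(v) = v*(1/1842) = v/1842)
w = 118534 (w = -94*(-1261) = 118534)
k(y)/((-3*(286 + 1001))) + w/s(339) = (73 - 1*(-1298/3))/((-3*(286 + 1001))) + 118534/(((1/1842)*339)) = (73 + 1298/3)/((-3*1287)) + 118534/(113/614) = (1517/3)/(-3861) + 118534*(614/113) = (1517/3)*(-1/3861) + 72779876/113 = -1517/11583 + 72779876/113 = 843009132287/1308879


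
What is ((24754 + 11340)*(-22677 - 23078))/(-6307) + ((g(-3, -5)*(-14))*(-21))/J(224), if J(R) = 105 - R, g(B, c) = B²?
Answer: 1651340732/6307 ≈ 2.6183e+5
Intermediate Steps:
((24754 + 11340)*(-22677 - 23078))/(-6307) + ((g(-3, -5)*(-14))*(-21))/J(224) = ((24754 + 11340)*(-22677 - 23078))/(-6307) + (((-3)²*(-14))*(-21))/(105 - 1*224) = (36094*(-45755))*(-1/6307) + ((9*(-14))*(-21))/(105 - 224) = -1651480970*(-1/6307) - 126*(-21)/(-119) = 1651480970/6307 + 2646*(-1/119) = 1651480970/6307 - 378/17 = 1651340732/6307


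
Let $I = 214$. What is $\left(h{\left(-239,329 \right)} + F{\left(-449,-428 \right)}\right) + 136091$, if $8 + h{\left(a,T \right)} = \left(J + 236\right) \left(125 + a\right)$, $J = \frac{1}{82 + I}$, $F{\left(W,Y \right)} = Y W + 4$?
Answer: $\frac{44600483}{148} \approx 3.0135 \cdot 10^{5}$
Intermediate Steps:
$F{\left(W,Y \right)} = 4 + W Y$ ($F{\left(W,Y \right)} = W Y + 4 = 4 + W Y$)
$J = \frac{1}{296}$ ($J = \frac{1}{82 + 214} = \frac{1}{296} \approx 0.0033784$)
$h{\left(a,T \right)} = \frac{8729757}{296} + \frac{69857 a}{296}$ ($h{\left(a,T \right)} = -8 + \left(\frac{1}{296} + 236\right) \left(125 + a\right) = -8 + \frac{69857 \left(125 + a\right)}{296} = -8 + \left(\frac{8732125}{296} + \frac{69857 a}{296}\right) = \frac{8729757}{296} + \frac{69857 a}{296}$)
$\left(h{\left(-239,329 \right)} + F{\left(-449,-428 \right)}\right) + 136091 = \left(\left(\frac{8729757}{296} + \frac{69857}{296} \left(-239\right)\right) + \left(4 - -192172\right)\right) + 136091 = \left(\left(\frac{8729757}{296} - \frac{16695823}{296}\right) + \left(4 + 192172\right)\right) + 136091 = \left(- \frac{3983033}{148} + 192176\right) + 136091 = \frac{24459015}{148} + 136091 = \frac{44600483}{148}$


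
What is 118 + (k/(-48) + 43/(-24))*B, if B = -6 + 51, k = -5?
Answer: 673/16 ≈ 42.063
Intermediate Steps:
B = 45
118 + (k/(-48) + 43/(-24))*B = 118 + (-5/(-48) + 43/(-24))*45 = 118 + (-5*(-1/48) + 43*(-1/24))*45 = 118 + (5/48 - 43/24)*45 = 118 - 27/16*45 = 118 - 1215/16 = 673/16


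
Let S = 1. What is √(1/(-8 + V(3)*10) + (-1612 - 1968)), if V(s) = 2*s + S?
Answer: I*√13761458/62 ≈ 59.833*I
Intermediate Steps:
V(s) = 1 + 2*s (V(s) = 2*s + 1 = 1 + 2*s)
√(1/(-8 + V(3)*10) + (-1612 - 1968)) = √(1/(-8 + (1 + 2*3)*10) + (-1612 - 1968)) = √(1/(-8 + (1 + 6)*10) - 3580) = √(1/(-8 + 7*10) - 3580) = √(1/(-8 + 70) - 3580) = √(1/62 - 3580) = √(-221959/62) = I*√13761458/62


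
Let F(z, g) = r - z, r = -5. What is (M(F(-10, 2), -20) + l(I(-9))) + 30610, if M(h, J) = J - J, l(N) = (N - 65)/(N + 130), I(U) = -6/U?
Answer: 11998927/392 ≈ 30610.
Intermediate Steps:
F(z, g) = -5 - z
l(N) = (-65 + N)/(130 + N)
M(h, J) = 0
(M(F(-10, 2), -20) + l(I(-9))) + 30610 = (0 + (-65 - 6/(-9))/(130 - 6/(-9))) + 30610 = (0 + (-65 - 6*(-⅑))/(130 - 6*(-⅑))) + 30610 = (0 + (-65 + ⅔)/(130 + ⅔)) + 30610 = (0 - 193/3/(392/3)) + 30610 = (0 + (3/392)*(-193/3)) + 30610 = (0 - 193/392) + 30610 = -193/392 + 30610 = 11998927/392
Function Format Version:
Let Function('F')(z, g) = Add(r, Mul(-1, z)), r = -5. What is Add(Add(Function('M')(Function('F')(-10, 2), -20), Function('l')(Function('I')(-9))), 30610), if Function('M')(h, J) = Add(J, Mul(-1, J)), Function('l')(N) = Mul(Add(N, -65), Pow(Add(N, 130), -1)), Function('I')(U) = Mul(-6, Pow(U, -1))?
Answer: Rational(11998927, 392) ≈ 30610.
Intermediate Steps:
Function('F')(z, g) = Add(-5, Mul(-1, z))
Function('l')(N) = Mul(Pow(Add(130, N), -1), Add(-65, N)) (Function('l')(N) = Mul(Add(-65, N), Pow(Add(130, N), -1)) = Mul(Pow(Add(130, N), -1), Add(-65, N)))
Function('M')(h, J) = 0
Add(Add(Function('M')(Function('F')(-10, 2), -20), Function('l')(Function('I')(-9))), 30610) = Add(Add(0, Mul(Pow(Add(130, Mul(-6, Pow(-9, -1))), -1), Add(-65, Mul(-6, Pow(-9, -1))))), 30610) = Add(Add(0, Mul(Pow(Add(130, Mul(-6, Rational(-1, 9))), -1), Add(-65, Mul(-6, Rational(-1, 9))))), 30610) = Add(Add(0, Mul(Pow(Add(130, Rational(2, 3)), -1), Add(-65, Rational(2, 3)))), 30610) = Add(Add(0, Mul(Pow(Rational(392, 3), -1), Rational(-193, 3))), 30610) = Add(Add(0, Mul(Rational(3, 392), Rational(-193, 3))), 30610) = Add(Add(0, Rational(-193, 392)), 30610) = Add(Rational(-193, 392), 30610) = Rational(11998927, 392)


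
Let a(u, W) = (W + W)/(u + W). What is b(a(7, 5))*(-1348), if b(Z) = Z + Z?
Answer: -6740/3 ≈ -2246.7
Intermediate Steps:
a(u, W) = 2*W/(W + u) (a(u, W) = (2*W)/(W + u) = 2*W/(W + u))
b(Z) = 2*Z
b(a(7, 5))*(-1348) = (2*(2*5/(5 + 7)))*(-1348) = (2*(2*5/12))*(-1348) = (2*(2*5*(1/12)))*(-1348) = (2*(5/6))*(-1348) = (5/3)*(-1348) = -6740/3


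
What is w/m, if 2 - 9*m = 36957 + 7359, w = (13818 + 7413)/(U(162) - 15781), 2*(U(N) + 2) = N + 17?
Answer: 191079/695441759 ≈ 0.00027476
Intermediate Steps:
U(N) = 13/2 + N/2 (U(N) = -2 + (N + 17)/2 = -2 + (17 + N)/2 = -2 + (17/2 + N/2) = 13/2 + N/2)
w = -42462/31387 (w = (13818 + 7413)/((13/2 + (1/2)*162) - 15781) = 21231/((13/2 + 81) - 15781) = 21231/(175/2 - 15781) = 21231/(-31387/2) = 21231*(-2/31387) = -42462/31387 ≈ -1.3529)
m = -44314/9 (m = 2/9 - (36957 + 7359)/9 = 2/9 - 1/9*44316 = 2/9 - 4924 = -44314/9 ≈ -4923.8)
w/m = -42462/(31387*(-44314/9)) = -42462/31387*(-9/44314) = 191079/695441759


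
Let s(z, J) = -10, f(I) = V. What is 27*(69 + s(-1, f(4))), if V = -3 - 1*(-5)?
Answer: 1593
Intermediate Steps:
V = 2 (V = -3 + 5 = 2)
f(I) = 2
27*(69 + s(-1, f(4))) = 27*(69 - 10) = 27*59 = 1593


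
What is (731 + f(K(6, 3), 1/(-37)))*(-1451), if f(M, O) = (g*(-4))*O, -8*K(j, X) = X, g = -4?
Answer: -39221981/37 ≈ -1.0601e+6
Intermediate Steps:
K(j, X) = -X/8
f(M, O) = 16*O (f(M, O) = (-4*(-4))*O = 16*O)
(731 + f(K(6, 3), 1/(-37)))*(-1451) = (731 + 16/(-37))*(-1451) = (731 + 16*(-1/37))*(-1451) = (731 - 16/37)*(-1451) = (27031/37)*(-1451) = -39221981/37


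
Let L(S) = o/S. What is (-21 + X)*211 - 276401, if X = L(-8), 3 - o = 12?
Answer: -2244757/8 ≈ -2.8059e+5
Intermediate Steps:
o = -9 (o = 3 - 1*12 = 3 - 12 = -9)
L(S) = -9/S
X = 9/8 (X = -9/(-8) = -9*(-⅛) = 9/8 ≈ 1.1250)
(-21 + X)*211 - 276401 = (-21 + 9/8)*211 - 276401 = -159/8*211 - 276401 = -33549/8 - 276401 = -2244757/8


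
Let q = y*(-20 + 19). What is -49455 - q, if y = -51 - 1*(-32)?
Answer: -49474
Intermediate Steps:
y = -19 (y = -51 + 32 = -19)
q = 19 (q = -19*(-20 + 19) = -19*(-1) = 19)
-49455 - q = -49455 - 1*19 = -49455 - 19 = -49474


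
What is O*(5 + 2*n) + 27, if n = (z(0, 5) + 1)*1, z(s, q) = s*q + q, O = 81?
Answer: 1404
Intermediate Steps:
z(s, q) = q + q*s (z(s, q) = q*s + q = q + q*s)
n = 6 (n = (5*(1 + 0) + 1)*1 = (5*1 + 1)*1 = (5 + 1)*1 = 6*1 = 6)
O*(5 + 2*n) + 27 = 81*(5 + 2*6) + 27 = 81*(5 + 12) + 27 = 81*17 + 27 = 1377 + 27 = 1404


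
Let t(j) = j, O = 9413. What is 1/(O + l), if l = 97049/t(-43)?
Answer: 43/307710 ≈ 0.00013974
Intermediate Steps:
l = -97049/43 (l = 97049/(-43) = 97049*(-1/43) = -97049/43 ≈ -2257.0)
1/(O + l) = 1/(9413 - 97049/43) = 1/(307710/43) = 43/307710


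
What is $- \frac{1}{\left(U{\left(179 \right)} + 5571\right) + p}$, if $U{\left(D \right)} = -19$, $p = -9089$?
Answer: $\frac{1}{3537} \approx 0.00028273$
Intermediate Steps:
$- \frac{1}{\left(U{\left(179 \right)} + 5571\right) + p} = - \frac{1}{\left(-19 + 5571\right) - 9089} = - \frac{1}{5552 - 9089} = - \frac{1}{-3537} = \left(-1\right) \left(- \frac{1}{3537}\right) = \frac{1}{3537}$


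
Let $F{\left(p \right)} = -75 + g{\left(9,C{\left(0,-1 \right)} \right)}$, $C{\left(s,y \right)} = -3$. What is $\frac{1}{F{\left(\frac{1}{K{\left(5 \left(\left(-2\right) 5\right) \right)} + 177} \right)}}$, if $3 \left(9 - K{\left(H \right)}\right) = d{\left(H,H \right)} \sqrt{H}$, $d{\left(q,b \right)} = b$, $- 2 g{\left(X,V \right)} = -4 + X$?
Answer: $- \frac{2}{155} \approx -0.012903$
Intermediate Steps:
$g{\left(X,V \right)} = 2 - \frac{X}{2}$ ($g{\left(X,V \right)} = - \frac{-4 + X}{2} = 2 - \frac{X}{2}$)
$K{\left(H \right)} = 9 - \frac{H^{\frac{3}{2}}}{3}$ ($K{\left(H \right)} = 9 - \frac{H \sqrt{H}}{3} = 9 - \frac{H^{\frac{3}{2}}}{3}$)
$F{\left(p \right)} = - \frac{155}{2}$ ($F{\left(p \right)} = -75 + \left(2 - \frac{9}{2}\right) = -75 - \frac{5}{2} = - \frac{155}{2}$)
$\frac{1}{F{\left(\frac{1}{K{\left(5 \left(\left(-2\right) 5\right) \right)} + 177} \right)}} = \frac{1}{- \frac{155}{2}} = - \frac{2}{155}$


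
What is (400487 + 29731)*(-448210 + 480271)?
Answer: 13793219298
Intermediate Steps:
(400487 + 29731)*(-448210 + 480271) = 430218*32061 = 13793219298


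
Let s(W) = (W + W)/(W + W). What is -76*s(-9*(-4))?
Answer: -76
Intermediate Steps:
s(W) = 1 (s(W) = (2*W)/((2*W)) = (2*W)*(1/(2*W)) = 1)
-76*s(-9*(-4)) = -76*1 = -76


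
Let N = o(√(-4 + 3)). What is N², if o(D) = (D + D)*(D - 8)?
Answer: -252 + 64*I ≈ -252.0 + 64.0*I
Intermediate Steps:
o(D) = 2*D*(-8 + D) (o(D) = (2*D)*(-8 + D) = 2*D*(-8 + D))
N = 2*I*(-8 + I) (N = 2*√(-4 + 3)*(-8 + √(-4 + 3)) = 2*√(-1)*(-8 + √(-1)) = 2*I*(-8 + I) ≈ -2.0 - 16.0*I)
N² = (2*I*(-8 + I))² = -4*(-8 + I)²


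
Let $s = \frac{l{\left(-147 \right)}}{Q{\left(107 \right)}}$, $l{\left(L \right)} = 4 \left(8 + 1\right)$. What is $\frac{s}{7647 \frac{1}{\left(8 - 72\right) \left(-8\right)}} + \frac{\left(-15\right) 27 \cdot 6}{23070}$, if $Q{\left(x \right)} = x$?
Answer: $- \frac{17367447}{209739367} \approx -0.082805$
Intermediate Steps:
$l{\left(L \right)} = 36$ ($l{\left(L \right)} = 4 \cdot 9 = 36$)
$s = \frac{36}{107} \approx 0.33645$
$\frac{s}{7647 \frac{1}{\left(8 - 72\right) \left(-8\right)}} + \frac{\left(-15\right) 27 \cdot 6}{23070} = \frac{36}{107 \frac{7647}{\left(8 - 72\right) \left(-8\right)}} + \frac{\left(-15\right) 27 \cdot 6}{23070} = \frac{36}{107 \frac{7647}{\left(-64\right) \left(-8\right)}} + \left(-405\right) 6 \cdot \frac{1}{23070} = \frac{36}{107 \cdot \frac{7647}{512}} - \frac{81}{769} = \frac{36}{107} \cdot \frac{512}{7647} - \frac{81}{769} = \frac{6144}{272743} - \frac{81}{769} = - \frac{17367447}{209739367}$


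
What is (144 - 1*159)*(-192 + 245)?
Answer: -795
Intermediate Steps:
(144 - 1*159)*(-192 + 245) = (144 - 159)*53 = -15*53 = -795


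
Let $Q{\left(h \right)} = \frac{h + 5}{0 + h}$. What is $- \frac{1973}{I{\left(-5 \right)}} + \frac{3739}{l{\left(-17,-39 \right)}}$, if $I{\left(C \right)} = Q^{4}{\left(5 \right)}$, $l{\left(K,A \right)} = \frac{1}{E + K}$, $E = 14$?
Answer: $- \frac{181445}{16} \approx -11340.0$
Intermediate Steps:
$Q{\left(h \right)} = \frac{5 + h}{h}$
$l{\left(K,A \right)} = \frac{1}{14 + K}$
$I{\left(C \right)} = 16$ ($I{\left(C \right)} = \left(\frac{5 + 5}{5}\right)^{4} = \left(\frac{1}{5} \cdot 10\right)^{4} = 2^{4} = 16$)
$- \frac{1973}{I{\left(-5 \right)}} + \frac{3739}{l{\left(-17,-39 \right)}} = - \frac{1973}{16} + \frac{3739}{\frac{1}{14 - 17}} = \left(-1973\right) \frac{1}{16} + \frac{3739}{\frac{1}{-3}} = - \frac{1973}{16} + \frac{3739}{- \frac{1}{3}} = - \frac{1973}{16} + 3739 \left(-3\right) = - \frac{1973}{16} - 11217 = - \frac{181445}{16}$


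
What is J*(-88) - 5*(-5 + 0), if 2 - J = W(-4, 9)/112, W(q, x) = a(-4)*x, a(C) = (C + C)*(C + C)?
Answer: 2111/7 ≈ 301.57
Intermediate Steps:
a(C) = 4*C² (a(C) = (2*C)*(2*C) = 4*C²)
W(q, x) = 64*x (W(q, x) = (4*(-4)²)*x = (4*16)*x = 64*x)
J = -22/7 (J = 2 - 64*9/112 = 2 - 576/112 = 2 - 1*36/7 = 2 - 36/7 = -22/7 ≈ -3.1429)
J*(-88) - 5*(-5 + 0) = -22/7*(-88) - 5*(-5 + 0) = 1936/7 - 5*(-5) = 1936/7 + 25 = 2111/7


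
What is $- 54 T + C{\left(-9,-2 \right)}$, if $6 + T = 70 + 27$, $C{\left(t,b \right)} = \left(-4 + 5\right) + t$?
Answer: $-4922$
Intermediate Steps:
$C{\left(t,b \right)} = 1 + t$
$T = 91$ ($T = -6 + \left(70 + 27\right) = -6 + 97 = 91$)
$- 54 T + C{\left(-9,-2 \right)} = \left(-54\right) 91 + \left(1 - 9\right) = -4914 - 8 = -4922$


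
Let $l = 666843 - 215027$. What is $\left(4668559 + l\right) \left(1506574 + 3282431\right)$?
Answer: $24521501476875$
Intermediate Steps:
$l = 451816$ ($l = 666843 - 215027 = 451816$)
$\left(4668559 + l\right) \left(1506574 + 3282431\right) = \left(4668559 + 451816\right) \left(1506574 + 3282431\right) = 5120375 \cdot 4789005 = 24521501476875$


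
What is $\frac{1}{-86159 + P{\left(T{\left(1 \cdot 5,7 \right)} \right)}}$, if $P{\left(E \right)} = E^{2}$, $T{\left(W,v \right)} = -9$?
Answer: $- \frac{1}{86078} \approx -1.1617 \cdot 10^{-5}$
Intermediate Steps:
$\frac{1}{-86159 + P{\left(T{\left(1 \cdot 5,7 \right)} \right)}} = \frac{1}{-86159 + \left(-9\right)^{2}} = \frac{1}{-86159 + 81} = \frac{1}{-86078} = - \frac{1}{86078}$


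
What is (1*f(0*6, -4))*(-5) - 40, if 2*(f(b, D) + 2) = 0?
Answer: -30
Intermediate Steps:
f(b, D) = -2 (f(b, D) = -2 + (1/2)*0 = -2 + 0 = -2)
(1*f(0*6, -4))*(-5) - 40 = (1*(-2))*(-5) - 40 = -2*(-5) - 40 = 10 - 40 = -30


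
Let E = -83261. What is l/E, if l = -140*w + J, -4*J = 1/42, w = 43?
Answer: 1011361/13987848 ≈ 0.072303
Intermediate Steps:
J = -1/168 (J = -1/4/42 = -1/4*1/42 = -1/168 ≈ -0.0059524)
l = -1011361/168 (l = -140*43 - 1/168 = -6020 - 1/168 = -1011361/168 ≈ -6020.0)
l/E = -1011361/168/(-83261) = -1011361/168*(-1/83261) = 1011361/13987848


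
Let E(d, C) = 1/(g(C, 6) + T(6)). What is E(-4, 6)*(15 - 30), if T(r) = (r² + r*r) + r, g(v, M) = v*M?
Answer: -5/38 ≈ -0.13158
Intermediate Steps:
g(v, M) = M*v
T(r) = r + 2*r² (T(r) = (r² + r²) + r = 2*r² + r = r + 2*r²)
E(d, C) = 1/(78 + 6*C) (E(d, C) = 1/(6*C + 6*(1 + 2*6)) = 1/(6*C + 6*(1 + 12)) = 1/(6*C + 6*13) = 1/(6*C + 78) = 1/(78 + 6*C))
E(-4, 6)*(15 - 30) = (1/(6*(13 + 6)))*(15 - 30) = ((⅙)/19)*(-15) = ((⅙)*(1/19))*(-15) = (1/114)*(-15) = -5/38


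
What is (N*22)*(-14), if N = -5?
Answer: 1540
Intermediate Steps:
(N*22)*(-14) = -5*22*(-14) = -110*(-14) = 1540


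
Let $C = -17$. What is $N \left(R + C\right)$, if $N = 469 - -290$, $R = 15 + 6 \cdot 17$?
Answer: $75900$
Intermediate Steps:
$R = 117$ ($R = 15 + 102 = 117$)
$N = 759$ ($N = 469 + 290 = 759$)
$N \left(R + C\right) = 759 \left(117 - 17\right) = 759 \cdot 100 = 75900$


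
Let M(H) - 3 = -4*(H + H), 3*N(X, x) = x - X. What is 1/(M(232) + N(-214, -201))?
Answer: -3/5546 ≈ -0.00054093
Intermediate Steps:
N(X, x) = -X/3 + x/3 (N(X, x) = (x - X)/3 = -X/3 + x/3)
M(H) = 3 - 8*H (M(H) = 3 - 4*(H + H) = 3 - 8*H)
1/(M(232) + N(-214, -201)) = 1/((3 - 8*232) + (-1/3*(-214) + (1/3)*(-201))) = 1/((3 - 1856) + (214/3 - 67)) = 1/(-1853 + 13/3) = 1/(-5546/3) = -3/5546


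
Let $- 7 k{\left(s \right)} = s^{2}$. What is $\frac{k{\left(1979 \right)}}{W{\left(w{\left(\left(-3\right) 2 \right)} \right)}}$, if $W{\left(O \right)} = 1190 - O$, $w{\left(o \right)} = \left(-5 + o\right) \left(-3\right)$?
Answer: $- \frac{3916441}{8099} \approx -483.57$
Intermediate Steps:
$w{\left(o \right)} = 15 - 3 o$
$k{\left(s \right)} = - \frac{s^{2}}{7}$
$\frac{k{\left(1979 \right)}}{W{\left(w{\left(\left(-3\right) 2 \right)} \right)}} = \frac{\left(- \frac{1}{7}\right) 1979^{2}}{1190 - \left(15 - 3 \left(\left(-3\right) 2\right)\right)} = \frac{\left(- \frac{1}{7}\right) 3916441}{1190 - \left(15 - -18\right)} = - \frac{3916441}{7 \left(1190 - \left(15 + 18\right)\right)} = - \frac{3916441}{7 \left(1190 - 33\right)} = - \frac{3916441}{7 \cdot 1157} = \left(- \frac{3916441}{7}\right) \frac{1}{1157} = - \frac{3916441}{8099}$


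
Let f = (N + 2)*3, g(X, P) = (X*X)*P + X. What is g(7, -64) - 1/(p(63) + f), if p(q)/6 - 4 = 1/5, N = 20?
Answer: -1426829/456 ≈ -3129.0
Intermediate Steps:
g(X, P) = X + P*X**2 (g(X, P) = X**2*P + X = P*X**2 + X = X + P*X**2)
p(q) = 126/5 (p(q) = 24 + 6/5 = 126/5)
f = 66 (f = (20 + 2)*3 = 22*3 = 66)
g(7, -64) - 1/(p(63) + f) = 7*(1 - 64*7) - 1/(126/5 + 66) = 7*(1 - 448) - 1/456/5 = 7*(-447) - 1*5/456 = -3129 - 5/456 = -1426829/456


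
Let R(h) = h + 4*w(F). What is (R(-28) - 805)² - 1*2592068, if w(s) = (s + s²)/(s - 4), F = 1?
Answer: -17043563/9 ≈ -1.8937e+6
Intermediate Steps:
w(s) = (s + s²)/(-4 + s)
R(h) = -8/3 + h (R(h) = h + 4*(1*(1 + 1)/(-4 + 1)) = h + 4*(1*2/(-3)) = h + 4*(1*(-⅓)*2) = h + 4*(-⅔) = h - 8/3 = -8/3 + h)
(R(-28) - 805)² - 1*2592068 = ((-8/3 - 28) - 805)² - 1*2592068 = (-92/3 - 805)² - 2592068 = (-2507/3)² - 2592068 = 6285049/9 - 2592068 = -17043563/9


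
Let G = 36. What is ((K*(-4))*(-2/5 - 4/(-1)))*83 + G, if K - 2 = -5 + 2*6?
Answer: -53604/5 ≈ -10721.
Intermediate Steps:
K = 9 (K = 2 + (-5 + 2*6) = 2 + (-5 + 12) = 2 + 7 = 9)
((K*(-4))*(-2/5 - 4/(-1)))*83 + G = ((9*(-4))*(-2/5 - 4/(-1)))*83 + 36 = -36*(-2*⅕ - 4*(-1))*83 + 36 = -36*(-⅖ + 4)*83 + 36 = -36*18/5*83 + 36 = -648/5*83 + 36 = -53784/5 + 36 = -53604/5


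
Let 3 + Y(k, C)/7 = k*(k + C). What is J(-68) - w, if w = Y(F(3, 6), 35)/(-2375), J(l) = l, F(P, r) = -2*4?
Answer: -163033/2375 ≈ -68.646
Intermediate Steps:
F(P, r) = -8
Y(k, C) = -21 + 7*k*(C + k) (Y(k, C) = -21 + 7*(k*(k + C)) = -21 + 7*(k*(C + k)) = -21 + 7*k*(C + k))
w = 1533/2375 (w = (-21 + 7*(-8)² + 7*35*(-8))/(-2375) = (-21 + 7*64 - 1960)*(-1/2375) = (-21 + 448 - 1960)*(-1/2375) = -1533*(-1/2375) = 1533/2375 ≈ 0.64547)
J(-68) - w = -68 - 1*1533/2375 = -68 - 1533/2375 = -163033/2375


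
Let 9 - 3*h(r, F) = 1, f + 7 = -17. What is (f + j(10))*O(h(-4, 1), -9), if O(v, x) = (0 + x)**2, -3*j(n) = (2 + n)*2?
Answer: -2592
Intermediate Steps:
f = -24 (f = -7 - 17 = -24)
h(r, F) = 8/3 (h(r, F) = 3 - 1/3*1 = 3 - 1/3 = 8/3)
j(n) = -4/3 - 2*n/3 (j(n) = -(2 + n)*2/3 = -(4 + 2*n)/3 = -4/3 - 2*n/3)
O(v, x) = x**2
(f + j(10))*O(h(-4, 1), -9) = (-24 + (-4/3 - 2/3*10))*(-9)**2 = (-24 + (-4/3 - 20/3))*81 = (-24 - 8)*81 = -32*81 = -2592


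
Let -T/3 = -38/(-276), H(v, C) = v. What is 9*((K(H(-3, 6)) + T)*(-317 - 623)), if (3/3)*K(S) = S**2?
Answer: -1670850/23 ≈ -72646.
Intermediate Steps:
T = -19/46 (T = -(-114)/(-276) = -(-114)*(-1)/276 = -3*19/138 = -19/46 ≈ -0.41304)
K(S) = S**2
9*((K(H(-3, 6)) + T)*(-317 - 623)) = 9*(((-3)**2 - 19/46)*(-317 - 623)) = 9*((9 - 19/46)*(-940)) = 9*((395/46)*(-940)) = 9*(-185650/23) = -1670850/23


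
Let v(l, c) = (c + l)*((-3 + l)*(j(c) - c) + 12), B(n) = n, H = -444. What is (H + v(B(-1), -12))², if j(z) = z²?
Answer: 56430144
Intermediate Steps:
v(l, c) = (12 + (-3 + l)*(c² - c))*(c + l) (v(l, c) = (c + l)*((-3 + l)*(c² - c) + 12) = (c + l)*(12 + (-3 + l)*(c² - c)) = (12 + (-3 + l)*(c² - c))*(c + l))
(H + v(B(-1), -12))² = (-444 + (-3*(-12)³ + 3*(-12)² + 12*(-12) + 12*(-1) - 1*(-12)³ + (-12)²*(-1)² - 1*(-12)*(-1)² - 4*(-1)*(-12)² + 3*(-12)*(-1)))² = (-444 + (-3*(-1728) + 3*144 - 144 - 12 - 1*(-1728) + 144*1 - 1*(-12)*1 - 4*(-1)*144 + 36))² = (-444 + (5184 + 432 - 144 - 12 + 1728 + 144 + 12 + 576 + 36))² = (-444 + 7956)² = 7512² = 56430144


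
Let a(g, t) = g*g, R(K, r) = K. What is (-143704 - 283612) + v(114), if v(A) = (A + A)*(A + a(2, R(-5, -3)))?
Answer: -400412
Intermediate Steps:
a(g, t) = g**2
v(A) = 2*A*(4 + A) (v(A) = (A + A)*(A + 2**2) = (2*A)*(A + 4) = (2*A)*(4 + A) = 2*A*(4 + A))
(-143704 - 283612) + v(114) = (-143704 - 283612) + 2*114*(4 + 114) = -427316 + 2*114*118 = -427316 + 26904 = -400412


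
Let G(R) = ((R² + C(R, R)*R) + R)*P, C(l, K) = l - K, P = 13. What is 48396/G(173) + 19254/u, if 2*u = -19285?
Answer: -81240602/43371965 ≈ -1.8731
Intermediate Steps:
G(R) = 13*R + 13*R² (G(R) = ((R² + (R - R)*R) + R)*13 = ((R² + 0*R) + R)*13 = ((R² + 0) + R)*13 = (R² + R)*13 = (R + R²)*13 = 13*R + 13*R²)
u = -19285/2 (u = (½)*(-19285) = -19285/2 ≈ -9642.5)
48396/G(173) + 19254/u = 48396/((13*173*(1 + 173))) + 19254/(-19285/2) = 48396/((13*173*174)) + 19254*(-2/19285) = 48396/391326 - 38508/19285 = 48396*(1/391326) - 38508/19285 = 8066/65221 - 38508/19285 = -81240602/43371965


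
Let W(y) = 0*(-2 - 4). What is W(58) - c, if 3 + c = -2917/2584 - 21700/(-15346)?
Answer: 53826837/19827032 ≈ 2.7148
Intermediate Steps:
c = -53826837/19827032 (c = -3 + (-2917/2584 - 21700/(-15346)) = -3 + (-2917*1/2584 - 21700*(-1/15346)) = -3 + (-2917/2584 + 10850/7673) = -3 + 5654259/19827032 = -53826837/19827032 ≈ -2.7148)
W(y) = 0 (W(y) = 0*(-6) = 0)
W(58) - c = 0 - 1*(-53826837/19827032) = 0 + 53826837/19827032 = 53826837/19827032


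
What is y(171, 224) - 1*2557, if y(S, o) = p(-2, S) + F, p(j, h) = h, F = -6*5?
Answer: -2416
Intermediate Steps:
F = -30
y(S, o) = -30 + S (y(S, o) = S - 30 = -30 + S)
y(171, 224) - 1*2557 = (-30 + 171) - 1*2557 = 141 - 2557 = -2416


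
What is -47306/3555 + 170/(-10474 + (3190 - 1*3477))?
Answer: -9993416/750105 ≈ -13.323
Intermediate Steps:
-47306/3555 + 170/(-10474 + (3190 - 1*3477)) = -47306*1/3555 + 170/(-10474 + (3190 - 3477)) = -47306/3555 + 170/(-10474 - 287) = -47306/3555 + 170/(-10761) = -47306/3555 + 170*(-1/10761) = -47306/3555 - 10/633 = -9993416/750105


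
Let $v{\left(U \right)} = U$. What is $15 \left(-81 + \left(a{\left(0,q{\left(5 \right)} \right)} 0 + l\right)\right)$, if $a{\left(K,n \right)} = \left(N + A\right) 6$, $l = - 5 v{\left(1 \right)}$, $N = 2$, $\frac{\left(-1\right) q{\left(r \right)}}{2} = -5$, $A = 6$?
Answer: $-1290$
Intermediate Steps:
$q{\left(r \right)} = 10$ ($q{\left(r \right)} = \left(-2\right) \left(-5\right) = 10$)
$l = -5$ ($l = \left(-5\right) 1 = -5$)
$a{\left(K,n \right)} = 48$ ($a{\left(K,n \right)} = \left(2 + 6\right) 6 = 8 \cdot 6 = 48$)
$15 \left(-81 + \left(a{\left(0,q{\left(5 \right)} \right)} 0 + l\right)\right) = 15 \left(-81 + \left(48 \cdot 0 - 5\right)\right) = 15 \left(-81 + \left(0 - 5\right)\right) = 15 \left(-81 - 5\right) = 15 \left(-86\right) = -1290$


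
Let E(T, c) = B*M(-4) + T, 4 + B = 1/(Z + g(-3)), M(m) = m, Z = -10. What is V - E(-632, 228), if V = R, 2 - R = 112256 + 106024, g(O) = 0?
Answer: -1088312/5 ≈ -2.1766e+5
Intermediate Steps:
B = -41/10 (B = -4 + 1/(-10 + 0) = -4 + 1/(-10) = -4 - 1/10 = -41/10 ≈ -4.1000)
E(T, c) = 82/5 + T (E(T, c) = -41/10*(-4) + T = 82/5 + T)
R = -218278 (R = 2 - (112256 + 106024) = 2 - 1*218280 = 2 - 218280 = -218278)
V = -218278
V - E(-632, 228) = -218278 - (82/5 - 632) = -218278 - 1*(-3078/5) = -218278 + 3078/5 = -1088312/5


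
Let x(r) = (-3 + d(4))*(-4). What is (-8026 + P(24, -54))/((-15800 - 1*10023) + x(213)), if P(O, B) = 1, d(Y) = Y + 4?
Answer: 8025/25843 ≈ 0.31053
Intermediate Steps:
d(Y) = 4 + Y
x(r) = -20 (x(r) = (-3 + (4 + 4))*(-4) = (-3 + 8)*(-4) = 5*(-4) = -20)
(-8026 + P(24, -54))/((-15800 - 1*10023) + x(213)) = (-8026 + 1)/((-15800 - 1*10023) - 20) = -8025/((-15800 - 10023) - 20) = -8025/(-25823 - 20) = -8025/(-25843) = -8025*(-1/25843) = 8025/25843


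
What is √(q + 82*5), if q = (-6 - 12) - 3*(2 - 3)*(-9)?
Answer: √365 ≈ 19.105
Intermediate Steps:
q = -45 (q = -18 - 3*(-1)*(-9) = -18 + 3*(-9) = -18 - 27 = -45)
√(q + 82*5) = √(-45 + 82*5) = √(-45 + 410) = √365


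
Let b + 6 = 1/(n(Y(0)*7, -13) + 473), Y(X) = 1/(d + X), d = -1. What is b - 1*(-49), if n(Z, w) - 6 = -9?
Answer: 20211/470 ≈ 43.002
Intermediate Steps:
Y(X) = 1/(-1 + X)
n(Z, w) = -3 (n(Z, w) = 6 - 9 = -3)
b = -2819/470 (b = -6 + 1/(-3 + 473) = -6 + 1/470 = -2819/470 ≈ -5.9979)
b - 1*(-49) = -2819/470 - 1*(-49) = -2819/470 + 49 = 20211/470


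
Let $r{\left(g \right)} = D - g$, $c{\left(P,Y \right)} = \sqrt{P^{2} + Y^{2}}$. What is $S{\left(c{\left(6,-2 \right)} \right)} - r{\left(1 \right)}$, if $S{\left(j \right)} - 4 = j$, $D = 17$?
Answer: $-12 + 2 \sqrt{10} \approx -5.6754$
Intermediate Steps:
$r{\left(g \right)} = 17 - g$
$S{\left(j \right)} = 4 + j$
$S{\left(c{\left(6,-2 \right)} \right)} - r{\left(1 \right)} = \left(4 + \sqrt{6^{2} + \left(-2\right)^{2}}\right) - \left(17 - 1\right) = \left(4 + \sqrt{36 + 4}\right) - \left(17 - 1\right) = \left(4 + \sqrt{40}\right) - 16 = \left(4 + 2 \sqrt{10}\right) - 16 = -12 + 2 \sqrt{10}$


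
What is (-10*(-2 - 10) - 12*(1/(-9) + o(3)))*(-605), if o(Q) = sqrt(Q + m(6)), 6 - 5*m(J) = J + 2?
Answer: -220220/3 + 1452*sqrt(65) ≈ -61700.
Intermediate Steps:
m(J) = 4/5 - J/5 (m(J) = 6/5 - (J + 2)/5 = 6/5 - (2 + J)/5 = 6/5 + (-2/5 - J/5) = 4/5 - J/5)
o(Q) = sqrt(-2/5 + Q) (o(Q) = sqrt(Q + (4/5 - 1/5*6)) = sqrt(Q + (4/5 - 6/5)) = sqrt(Q - 2/5) = sqrt(-2/5 + Q))
(-10*(-2 - 10) - 12*(1/(-9) + o(3)))*(-605) = (-10*(-2 - 10) - 12*(1/(-9) + sqrt(-10 + 25*3)/5))*(-605) = (-10*(-12) - 12*(-1/9 + sqrt(-10 + 75)/5))*(-605) = (120 - 12*(-1/9 + sqrt(65)/5))*(-605) = (120 + (4/3 - 12*sqrt(65)/5))*(-605) = (364/3 - 12*sqrt(65)/5)*(-605) = -220220/3 + 1452*sqrt(65)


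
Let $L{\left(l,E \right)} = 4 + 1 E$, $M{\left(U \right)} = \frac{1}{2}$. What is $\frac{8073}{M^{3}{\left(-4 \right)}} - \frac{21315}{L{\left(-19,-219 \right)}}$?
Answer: $\frac{2781375}{43} \approx 64683.0$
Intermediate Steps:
$M{\left(U \right)} = \frac{1}{2}$
$L{\left(l,E \right)} = 4 + E$
$\frac{8073}{M^{3}{\left(-4 \right)}} - \frac{21315}{L{\left(-19,-219 \right)}} = \frac{8073}{\left(\frac{1}{2}\right)^{3}} - \frac{21315}{4 - 219} = 8073 \frac{1}{\frac{1}{8}} - \frac{21315}{-215} = 8073 \cdot 8 - - \frac{4263}{43} = 64584 + \frac{4263}{43} = \frac{2781375}{43}$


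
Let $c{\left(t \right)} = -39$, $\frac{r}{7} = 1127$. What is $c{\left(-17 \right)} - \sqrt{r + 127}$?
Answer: $-39 - 4 \sqrt{501} \approx -128.53$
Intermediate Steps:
$r = 7889$ ($r = 7 \cdot 1127 = 7889$)
$c{\left(-17 \right)} - \sqrt{r + 127} = -39 - \sqrt{7889 + 127} = -39 - \sqrt{8016} = -39 - 4 \sqrt{501}$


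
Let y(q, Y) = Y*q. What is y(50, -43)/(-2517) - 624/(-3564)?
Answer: 256478/249183 ≈ 1.0293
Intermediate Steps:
y(50, -43)/(-2517) - 624/(-3564) = -43*50/(-2517) - 624/(-3564) = -2150*(-1/2517) - 624*(-1/3564) = 2150/2517 + 52/297 = 256478/249183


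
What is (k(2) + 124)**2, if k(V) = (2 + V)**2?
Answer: 19600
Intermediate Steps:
(k(2) + 124)**2 = ((2 + 2)**2 + 124)**2 = (4**2 + 124)**2 = (16 + 124)**2 = 140**2 = 19600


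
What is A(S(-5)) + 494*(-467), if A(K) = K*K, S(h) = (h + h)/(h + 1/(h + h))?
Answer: -600035498/2601 ≈ -2.3069e+5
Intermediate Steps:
S(h) = 2*h/(h + 1/(2*h)) (S(h) = (2*h)/(h + 1/(2*h)) = 2*h/(h + 1/(2*h)))
A(K) = K²
A(S(-5)) + 494*(-467) = (4*(-5)²/(1 + 2*(-5)²))² + 494*(-467) = (4*25/(1 + 2*25))² - 230698 = (4*25/(1 + 50))² - 230698 = (4*25/51)² - 230698 = (4*25*(1/51))² - 230698 = (100/51)² - 230698 = 10000/2601 - 230698 = -600035498/2601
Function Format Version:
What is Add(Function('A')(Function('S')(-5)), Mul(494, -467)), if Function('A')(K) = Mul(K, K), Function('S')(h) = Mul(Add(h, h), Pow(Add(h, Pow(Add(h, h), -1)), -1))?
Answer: Rational(-600035498, 2601) ≈ -2.3069e+5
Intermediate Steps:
Function('S')(h) = Mul(2, h, Pow(Add(h, Mul(Rational(1, 2), Pow(h, -1))), -1)) (Function('S')(h) = Mul(Mul(2, h), Pow(Add(h, Pow(Mul(2, h), -1)), -1)) = Mul(Mul(2, h), Pow(Add(h, Mul(Rational(1, 2), Pow(h, -1))), -1)) = Mul(2, h, Pow(Add(h, Mul(Rational(1, 2), Pow(h, -1))), -1)))
Function('A')(K) = Pow(K, 2)
Add(Function('A')(Function('S')(-5)), Mul(494, -467)) = Add(Pow(Mul(4, Pow(-5, 2), Pow(Add(1, Mul(2, Pow(-5, 2))), -1)), 2), Mul(494, -467)) = Add(Pow(Mul(4, 25, Pow(Add(1, Mul(2, 25)), -1)), 2), -230698) = Add(Pow(Mul(4, 25, Pow(Add(1, 50), -1)), 2), -230698) = Add(Pow(Mul(4, 25, Pow(51, -1)), 2), -230698) = Add(Pow(Mul(4, 25, Rational(1, 51)), 2), -230698) = Add(Pow(Rational(100, 51), 2), -230698) = Add(Rational(10000, 2601), -230698) = Rational(-600035498, 2601)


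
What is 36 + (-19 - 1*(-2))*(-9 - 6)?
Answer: 291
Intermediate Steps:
36 + (-19 - 1*(-2))*(-9 - 6) = 36 + (-19 + 2)*(-15) = 36 - 17*(-15) = 36 + 255 = 291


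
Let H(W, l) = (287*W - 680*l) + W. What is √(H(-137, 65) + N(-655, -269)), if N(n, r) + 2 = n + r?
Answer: 3*I*√9398 ≈ 290.83*I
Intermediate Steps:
N(n, r) = -2 + n + r (N(n, r) = -2 + (n + r) = -2 + n + r)
H(W, l) = -680*l + 288*W (H(W, l) = (-680*l + 287*W) + W = -680*l + 288*W)
√(H(-137, 65) + N(-655, -269)) = √((-680*65 + 288*(-137)) + (-2 - 655 - 269)) = √((-44200 - 39456) - 926) = √(-83656 - 926) = √(-84582) = 3*I*√9398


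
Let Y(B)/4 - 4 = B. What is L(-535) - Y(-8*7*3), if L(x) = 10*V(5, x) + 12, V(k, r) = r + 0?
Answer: -4682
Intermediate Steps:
V(k, r) = r
Y(B) = 16 + 4*B
L(x) = 12 + 10*x (L(x) = 10*x + 12 = 12 + 10*x)
L(-535) - Y(-8*7*3) = (12 + 10*(-535)) - (16 + 4*(-8*7*3)) = (12 - 5350) - (16 + 4*(-56*3)) = -5338 - (16 + 4*(-168)) = -5338 - (16 - 672) = -5338 - 1*(-656) = -5338 + 656 = -4682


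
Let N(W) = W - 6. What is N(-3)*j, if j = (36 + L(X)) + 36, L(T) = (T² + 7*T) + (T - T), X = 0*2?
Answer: -648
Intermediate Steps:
X = 0
N(W) = -6 + W
L(T) = T² + 7*T (L(T) = (T² + 7*T) + 0 = T² + 7*T)
j = 72 (j = (36 + 0*(7 + 0)) + 36 = (36 + 0*7) + 36 = (36 + 0) + 36 = 36 + 36 = 72)
N(-3)*j = (-6 - 3)*72 = -9*72 = -648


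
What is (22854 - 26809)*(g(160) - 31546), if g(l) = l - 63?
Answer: 124380795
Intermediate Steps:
g(l) = -63 + l
(22854 - 26809)*(g(160) - 31546) = (22854 - 26809)*((-63 + 160) - 31546) = -3955*(97 - 31546) = -3955*(-31449) = 124380795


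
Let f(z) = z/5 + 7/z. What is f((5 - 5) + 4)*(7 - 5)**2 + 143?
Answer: 766/5 ≈ 153.20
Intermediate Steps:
f(z) = 7/z + z/5 (f(z) = z*(1/5) + 7/z = z/5 + 7/z = 7/z + z/5)
f((5 - 5) + 4)*(7 - 5)**2 + 143 = (7/((5 - 5) + 4) + ((5 - 5) + 4)/5)*(7 - 5)**2 + 143 = (7/(0 + 4) + (0 + 4)/5)*2**2 + 143 = (7/4 + (1/5)*4)*4 + 143 = (7*(1/4) + 4/5)*4 + 143 = (7/4 + 4/5)*4 + 143 = (51/20)*4 + 143 = 51/5 + 143 = 766/5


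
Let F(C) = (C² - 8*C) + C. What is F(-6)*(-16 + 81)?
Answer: 5070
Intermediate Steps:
F(C) = C² - 7*C
F(-6)*(-16 + 81) = (-6*(-7 - 6))*(-16 + 81) = -6*(-13)*65 = 78*65 = 5070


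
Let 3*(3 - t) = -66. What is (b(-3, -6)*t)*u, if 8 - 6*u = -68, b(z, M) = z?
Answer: -950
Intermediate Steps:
u = 38/3 (u = 4/3 - ⅙*(-68) = 4/3 + 34/3 = 38/3 ≈ 12.667)
t = 25 (t = 3 - ⅓*(-66) = 3 + 22 = 25)
(b(-3, -6)*t)*u = -3*25*(38/3) = -75*38/3 = -950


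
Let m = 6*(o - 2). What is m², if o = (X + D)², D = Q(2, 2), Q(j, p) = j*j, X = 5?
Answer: 224676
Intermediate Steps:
Q(j, p) = j²
D = 4 (D = 2² = 4)
o = 81 (o = (5 + 4)² = 9² = 81)
m = 474 (m = 6*(81 - 2) = 6*79 = 474)
m² = 474² = 224676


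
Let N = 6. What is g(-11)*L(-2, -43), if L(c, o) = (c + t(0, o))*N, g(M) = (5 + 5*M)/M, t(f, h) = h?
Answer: -13500/11 ≈ -1227.3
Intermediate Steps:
g(M) = (5 + 5*M)/M
L(c, o) = 6*c + 6*o (L(c, o) = (c + o)*6 = 6*c + 6*o)
g(-11)*L(-2, -43) = (5 + 5/(-11))*(6*(-2) + 6*(-43)) = (5 + 5*(-1/11))*(-12 - 258) = (5 - 5/11)*(-270) = (50/11)*(-270) = -13500/11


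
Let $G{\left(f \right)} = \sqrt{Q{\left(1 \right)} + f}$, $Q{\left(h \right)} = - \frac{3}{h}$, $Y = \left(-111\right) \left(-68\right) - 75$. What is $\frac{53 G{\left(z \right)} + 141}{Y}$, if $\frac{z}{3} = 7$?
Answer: $\frac{1}{53} + \frac{\sqrt{2}}{47} \approx 0.048958$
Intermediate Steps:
$Y = 7473$ ($Y = 7548 - 75 = 7473$)
$Q{\left(h \right)} = - \frac{3}{h}$
$z = 21$ ($z = 3 \cdot 7 = 21$)
$G{\left(f \right)} = \sqrt{-3 + f}$ ($G{\left(f \right)} = \sqrt{- \frac{3}{1} + f} = \sqrt{\left(-3\right) 1 + f} = \sqrt{-3 + f}$)
$\frac{53 G{\left(z \right)} + 141}{Y} = \frac{53 \sqrt{-3 + 21} + 141}{7473} = \left(53 \sqrt{18} + 141\right) \frac{1}{7473} = \left(53 \cdot 3 \sqrt{2} + 141\right) \frac{1}{7473} = \left(159 \sqrt{2} + 141\right) \frac{1}{7473} = \left(141 + 159 \sqrt{2}\right) \frac{1}{7473} = \frac{1}{53} + \frac{\sqrt{2}}{47}$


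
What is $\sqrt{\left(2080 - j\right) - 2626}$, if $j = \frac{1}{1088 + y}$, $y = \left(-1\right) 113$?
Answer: $\frac{i \sqrt{20761689}}{195} \approx 23.367 i$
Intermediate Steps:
$y = -113$
$j = \frac{1}{975}$ ($j = \frac{1}{1088 - 113} = \frac{1}{975} \approx 0.0010256$)
$\sqrt{\left(2080 - j\right) - 2626} = \sqrt{\left(2080 - \frac{1}{975}\right) - 2626} = \sqrt{\frac{2027999}{975} - 2626} = \sqrt{- \frac{532351}{975}} = \frac{i \sqrt{20761689}}{195}$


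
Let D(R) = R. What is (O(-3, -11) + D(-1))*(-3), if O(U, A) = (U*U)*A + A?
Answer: 333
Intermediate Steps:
O(U, A) = A + A*U² (O(U, A) = U²*A + A = A*U² + A = A + A*U²)
(O(-3, -11) + D(-1))*(-3) = (-11*(1 + (-3)²) - 1)*(-3) = (-11*(1 + 9) - 1)*(-3) = (-11*10 - 1)*(-3) = (-110 - 1)*(-3) = -111*(-3) = 333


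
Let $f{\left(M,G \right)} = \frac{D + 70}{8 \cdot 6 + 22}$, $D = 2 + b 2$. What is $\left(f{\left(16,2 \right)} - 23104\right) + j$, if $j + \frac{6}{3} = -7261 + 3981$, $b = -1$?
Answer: $-26385$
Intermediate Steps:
$D = 0$ ($D = 2 - 2 = 0$)
$f{\left(M,G \right)} = 1$ ($f{\left(M,G \right)} = \frac{0 + 70}{8 \cdot 6 + 22} = \frac{70}{48 + 22} = \frac{70}{70} = 70 \cdot \frac{1}{70} = 1$)
$j = -3282$ ($j = -2 + \left(-7261 + 3981\right) = -2 - 3280 = -3282$)
$\left(f{\left(16,2 \right)} - 23104\right) + j = \left(1 - 23104\right) - 3282 = -23103 - 3282 = -26385$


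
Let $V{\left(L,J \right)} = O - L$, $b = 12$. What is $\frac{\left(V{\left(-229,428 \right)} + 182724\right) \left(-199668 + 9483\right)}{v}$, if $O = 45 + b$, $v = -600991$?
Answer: $\frac{34805756850}{600991} \approx 57914.0$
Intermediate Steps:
$O = 57$ ($O = 45 + 12 = 57$)
$V{\left(L,J \right)} = 57 - L$
$\frac{\left(V{\left(-229,428 \right)} + 182724\right) \left(-199668 + 9483\right)}{v} = \frac{\left(\left(57 - -229\right) + 182724\right) \left(-199668 + 9483\right)}{-600991} = \left(\left(57 + 229\right) + 182724\right) \left(-190185\right) \left(- \frac{1}{600991}\right) = \left(286 + 182724\right) \left(-190185\right) \left(- \frac{1}{600991}\right) = 183010 \left(-190185\right) \left(- \frac{1}{600991}\right) = \left(-34805756850\right) \left(- \frac{1}{600991}\right) = \frac{34805756850}{600991}$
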